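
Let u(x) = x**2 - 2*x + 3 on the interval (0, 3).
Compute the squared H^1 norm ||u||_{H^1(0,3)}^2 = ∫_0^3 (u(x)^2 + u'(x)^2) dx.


||u||_{H^1}^2 = 213/5

The H^1 norm (squared) on an interval (0, L) is
  ||u||_{H^1}^2 = ∫_0^L u(x)^2 dx + ∫_0^L u'(x)^2 dx.
Compute u'(x) = 2*x - 2.
Then u(x)^2 = x**4 - 4*x**3 + 10*x**2 - 12*x + 9 and u'(x)^2 = 4*x**2 - 8*x + 4.
Integrate each monomial from 0 to 3 using ∫_0^3 c·x^n dx = c·3^(n+1)/(n+1):
  ∫_0^3 u(x)^2 dx = ∫_0^3 (x^4 - 4*x^3 + 10*x^2 - 12*x + 9) dx. Term by term:
    ∫_0^3 x^4 dx = 243/5;  ∫_0^3 -4*x^3 dx = -81;  ∫_0^3 10*x^2 dx = 90;
    ∫_0^3 -12*x dx = -54;  ∫_0^3 9 dx = 27.
  Sum: 243/5 − 81 + 90 − 54 + 27 = 153/5.
  ∫_0^3 u'(x)^2 dx = ∫_0^3 (4*x^2 - 8*x + 4) dx. Term by term:
    ∫_0^3 4*x^2 dx = 36;  ∫_0^3 -8*x dx = -36;  ∫_0^3 4 dx = 12.
  Sum: 36 − 36 + 12 = 12.
Adding: ||u||_{H^1}^2 = 153/5 + 12 = 213/5.


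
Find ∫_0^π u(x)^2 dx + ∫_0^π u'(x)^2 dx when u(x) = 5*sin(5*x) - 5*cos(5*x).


||u||_{H^1(0,π)}^2 = 650*π

u'(x) = 25*sin(5*x) + 25*cos(5*x).
Expand u² and (u')² and integrate term by term on (0, π), using: for integers n ≥ 1, ∫_0^π sin²(nx) dx = ∫_0^π cos²(nx) dx = π/2; for n ≠ n', ∫_0^π sin(nx)sin(n'x) dx = ∫_0^π cos(nx)cos(n'x) dx = 0; and by product-to-sum, ∫_0^π sin(nx)cos(n'x) dx = ½∫_0^π [sin((n+n')x) + sin((n−n')x)] dx, which is 0 when n+n' is even and 2n/(n²−n'²) when n+n' is odd (it need not vanish on (0, π)).
  u² squared terms: (-5)²·∫cos(5x)² dx = 25·π/2 = 25*π/2;  (5)²·∫sin(5x)² dx = 25·π/2 = 25*π/2.
  u² cross terms: 2·(-5)·(5)·∫cos(5x)·sin(5x) dx = -50·(0) = 0.
  So ∫_0^π u² dx = 25*π/2 + 25*π/2 + 0 = 25*π.
  (u')² squared terms: (25)²·∫cos(5x)² dx = 625·π/2 = 625*π/2;  (25)²·∫sin(5x)² dx = 625·π/2 = 625*π/2.
  (u')² cross terms: 2·(25)·(25)·∫cos(5x)·sin(5x) dx = 1250·(0) = 0.
  So ∫_0^π (u')² dx = 625*π/2 + 625*π/2 + 0 = 625*π.
||u||_{H^1}^2 = (25*π) + (625*π) = 650*π.


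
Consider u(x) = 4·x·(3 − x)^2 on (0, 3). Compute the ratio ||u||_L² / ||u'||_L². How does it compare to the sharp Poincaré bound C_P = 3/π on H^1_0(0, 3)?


||u||_L² / ||u'||_L² = 3*sqrt(14)/14 < C_P = 3/π.

u(x) = 4·x·(3 − x)^2, so u'(x) = 12*(x - 3)*(x - 1).
u(x) = 4·x·(3 − x)^2 vanishes at x = 0 and x = 3, so u ∈ H^1_0(0, 3). Differentiate via the product rule and integrate the resulting polynomials term by term.
  ∫_0^3 u² dx = ∫_0^3 (16*x^6 - 192*x^5 + 864*x^4 - 1728*x^3 + 1296*x^2) dx. Term by term:
    ∫_0^3 16*x^6 dx = 34992/7;  ∫_0^3 -192*x^5 dx = -23328;  ∫_0^3 864*x^4 dx = 209952/5;
    ∫_0^3 -1728*x^3 dx = -34992;  ∫_0^3 1296*x^2 dx = 11664.
  Sum: 34992/7 − 23328 + 209952/5 − 34992 + 11664 = 11664/35.
  ∫_0^3 (u')² dx = ∫_0^3 (144*x^4 - 1152*x^3 + 3168*x^2 - 3456*x + 1296) dx. Term by term:
    ∫_0^3 144*x^4 dx = 34992/5;  ∫_0^3 -1152*x^3 dx = -23328;  ∫_0^3 3168*x^2 dx = 28512;
    ∫_0^3 -3456*x dx = -15552;  ∫_0^3 1296 dx = 3888.
  Sum: 34992/5 − 23328 + 28512 − 15552 + 3888 = 2592/5.
∫_0^3 u² dx = 11664/35, so ||u||_L² = 108*sqrt(35)/35.
∫_0^3 (u')² dx = 2592/5, so ||u'||_L² = 36*sqrt(10)/5.
Ratio ||u||_L² / ||u'||_L² = 3*sqrt(14)/14.
Sharp Poincaré constant on H^1_0(0, 3) is C_P = L/π = 3/π, achieved by sin(π/3·x).
A polynomial bump cannot attain the sharp Poincaré constant (only the first sine eigenfunction does), so the ratio is strictly less than C_P, consistent with ||u||_L² ≤ C_P ||u'||_L².


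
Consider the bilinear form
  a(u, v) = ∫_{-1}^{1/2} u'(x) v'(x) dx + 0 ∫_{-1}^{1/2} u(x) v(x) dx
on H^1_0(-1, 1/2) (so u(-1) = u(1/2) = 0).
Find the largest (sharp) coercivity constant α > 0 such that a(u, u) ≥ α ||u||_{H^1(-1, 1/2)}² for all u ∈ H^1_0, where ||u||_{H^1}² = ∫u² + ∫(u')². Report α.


α = 4*π^2/(9 + 4*π^2)

Coercivity of a(·,·) on H^1_0(-1, 1/2) means a(u, u) ≥ α ||u||_{H^1}² for every u ∈ H^1_0.
The interval has length L = 3/2, and Poincaré/coercivity depend only on L. Here a(u, u) = ∫(u')² + (0)·∫u².
Here c = 0, so a(u,u) = ∫(u')² alone. The condition a(u,u) ≥ α||u||_{H^1}² reads (1−α)∫(u')² ≥ (α−c)∫u². Any admissible α is ≤ 1 (rapidly oscillating u have ∫u²/∫(u')² → 0), and α = 1 would force 0 ≥ (1−c)∫u², impossible since c < 1; so 1−α > 0. By the sharp Poincaré inequality on H^1_0 of an interval of length L, ∫(u')² ≥ (π/L)²∫u² with equality for the first sine mode sin(π(x−x₀)/L) (x₀ the left endpoint), so the inequality holds for all u iff (1−α)(π/L)² ≥ α − c, i.e. α ≤ ((π/L)² + c)/((π/L)² + 1) = (1 + c(L/π)²)/(1 + (L/π)²). (Direct route, valid since c ≤ 0: Poincaré gives c∫u² ≥ c(L/π)²∫(u')², so a(u,u) ≥ (1 + c(L/π)²)∫(u')², while ||u||_{H^1}² ≤ (1 + (L/π)²)∫(u')²; dividing yields the same α.) With (π/L)² = 4*π^2/9 and c = 0, the largest admissible constant is α = ((π/L)² + c)/((π/L)² + 1).
Simplifying, α = 4*π^2/(9 + 4*π^2).


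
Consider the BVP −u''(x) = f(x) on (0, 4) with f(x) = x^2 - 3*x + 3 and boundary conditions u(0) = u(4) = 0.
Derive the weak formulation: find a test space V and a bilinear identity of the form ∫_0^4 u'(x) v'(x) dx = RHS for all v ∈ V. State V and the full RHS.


V = H^1_0(0, 4) (so v(0) = v(4) = 0); weak form: ∫_0^4 u'v' dx = ∫_0^4 (x^2 - 3*x + 3) v dx for all v ∈ V.

Multiply both sides by a test function v and integrate from 0 to 4:
  ∫_0^4 −u''(x) v(x) dx = ∫_0^4 f(x) v(x) dx.
Integrate the LHS by parts once:
  ∫_0^4 −u'' v dx = −[u'(x) v(x)]_0^4 + ∫_0^4 u'(x) v'(x) dx.
Thus ∫_0^4 u'(x) v'(x) dx = ∫_0^4 f(x) v(x) dx + [u'(x) v(x)]_0^4.
Choose V so that boundary terms are either known or forced to vanish.
u is Dirichlet: u(0) = u(4) = 0. Let V = H^1_0(0, 4); then v(0) = v(4) = 0, and [u' v]_0^4 = 0.
Weak formulation: find u (satisfying any essential BC) such that ∫_0^4 u'(x) v'(x) dx = ∫_0^4 f v dx for all v ∈ V.
Substituting f(x) = x^2 - 3*x + 3, the right-hand side is ∫_0^4 (x^2 - 3*x + 3) v dx.


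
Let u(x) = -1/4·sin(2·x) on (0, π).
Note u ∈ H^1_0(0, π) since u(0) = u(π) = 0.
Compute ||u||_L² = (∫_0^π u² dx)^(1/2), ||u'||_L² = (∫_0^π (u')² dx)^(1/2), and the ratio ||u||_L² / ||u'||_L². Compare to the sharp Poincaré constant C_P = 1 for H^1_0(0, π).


||u||_L² / ||u'||_L² = 1/2 < C_P = 1.

u(x) = -1/4·sin(2·x), so u'(x) = -cos(2*x)/2.
Writing u(x) = A·sin(kπx/L) with A = -1/4 and k = 2, use ∫_0^L sin²(kπx/L) dx = L/2 and ∫_0^L cos²(kπx/L) dx = L/2.
u² = 1/16·sin²(2·x) and (u')² = 1/4·cos²(2·x), and each of sin², cos² integrates to L/2 = π/2 over (0, π).
∫_0^π u² dx = π/32, so ||u||_L² = sqrt(2)*sqrt(π)/8.
∫_0^π (u')² dx = π/8, so ||u'||_L² = sqrt(2)*sqrt(π)/4.
Ratio ||u||_L² / ||u'||_L² = 1/2.
Sharp Poincaré constant on H^1_0(0, π) is C_P = L/π = 1, achieved by sin(x).
This is the k = 2 harmonic; the ratio L/(kπ) is strictly less than C_P = L/π, consistent with the sharp inequality ||u||_L² ≤ C_P ||u'||_L².


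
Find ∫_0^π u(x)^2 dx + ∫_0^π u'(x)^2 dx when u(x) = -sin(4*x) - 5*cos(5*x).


||u||_{H^1(0,π)}^2 = -2080/9 + 667*π/2

u'(x) = 25*sin(5*x) - 4*cos(4*x).
Expand u² and (u')² and integrate term by term on (0, π), using: for integers n ≥ 1, ∫_0^π sin²(nx) dx = ∫_0^π cos²(nx) dx = π/2; for n ≠ n', ∫_0^π sin(nx)sin(n'x) dx = ∫_0^π cos(nx)cos(n'x) dx = 0; and by product-to-sum, ∫_0^π sin(nx)cos(n'x) dx = ½∫_0^π [sin((n+n')x) + sin((n−n')x)] dx, which is 0 when n+n' is even and 2n/(n²−n'²) when n+n' is odd (it need not vanish on (0, π)).
  u² squared terms: (-1)²·∫sin(4x)² dx = 1·π/2 = π/2;  (-5)²·∫cos(5x)² dx = 25·π/2 = 25*π/2.
  u² cross terms: 2·(-1)·(-5)·∫sin(4x)·cos(5x) dx = 10·(-8/9) = -80/9.
  So ∫_0^π u² dx = π/2 + 25*π/2 − 80/9 = -80/9 + 13*π.
  (u')² squared terms: (-4)²·∫cos(4x)² dx = 16·π/2 = 8*π;  (25)²·∫sin(5x)² dx = 625·π/2 = 625*π/2.
  (u')² cross terms: 2·(-4)·(25)·∫cos(4x)·sin(5x) dx = -200·(10/9) = -2000/9.
  So ∫_0^π (u')² dx = 8*π + 625*π/2 − 2000/9 = -2000/9 + 641*π/2.
||u||_{H^1}^2 = (-80/9 + 13*π) + (-2000/9 + 641*π/2) = -2080/9 + 667*π/2.


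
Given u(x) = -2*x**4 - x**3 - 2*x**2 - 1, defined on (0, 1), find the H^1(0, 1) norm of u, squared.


||u||_{H^1}^2 = 15878/315

The H^1 norm (squared) on an interval (0, L) is
  ||u||_{H^1}^2 = ∫_0^L u(x)^2 dx + ∫_0^L u'(x)^2 dx.
Compute u'(x) = -8*x**3 - 3*x**2 - 4*x.
Then u(x)^2 = 4*x**8 + 4*x**7 + 9*x**6 + 4*x**5 + 8*x**4 + 2*x**3 + 4*x**2 + 1 and u'(x)^2 = 64*x**6 + 48*x**5 + 73*x**4 + 24*x**3 + 16*x**2.
Integrate each monomial from 0 to 1 using ∫_0^1 c·x^n dx = c·1^(n+1)/(n+1):
  ∫_0^1 u(x)^2 dx = ∫_0^1 (4*x^8 + 4*x^7 + 9*x^6 + 4*x^5 + 8*x^4 + 2*x^3 + 4*x^2 + 1) dx. Term by term:
    ∫_0^1 4*x^8 dx = 4/9;  ∫_0^1 4*x^7 dx = 1/2;  ∫_0^1 9*x^6 dx = 9/7;
    ∫_0^1 4*x^5 dx = 2/3;  ∫_0^1 8*x^4 dx = 8/5;  ∫_0^1 2*x^3 dx = 1/2;
    ∫_0^1 4*x^2 dx = 4/3;  ∫_0^1 1 dx = 1.
  Sum: 4/9 + 1/2 + 9/7 + 2/3 + 8/5 + 1/2 + 4/3 + 1 = 2309/315.
  ∫_0^1 u'(x)^2 dx = ∫_0^1 (64*x^6 + 48*x^5 + 73*x^4 + 24*x^3 + 16*x^2) dx. Term by term:
    ∫_0^1 64*x^6 dx = 64/7;  ∫_0^1 48*x^5 dx = 8;  ∫_0^1 73*x^4 dx = 73/5;
    ∫_0^1 24*x^3 dx = 6;  ∫_0^1 16*x^2 dx = 16/3.
  Sum: 64/7 + 8 + 73/5 + 6 + 16/3 = 4523/105.
Adding: ||u||_{H^1}^2 = 2309/315 + 4523/105 = 15878/315.


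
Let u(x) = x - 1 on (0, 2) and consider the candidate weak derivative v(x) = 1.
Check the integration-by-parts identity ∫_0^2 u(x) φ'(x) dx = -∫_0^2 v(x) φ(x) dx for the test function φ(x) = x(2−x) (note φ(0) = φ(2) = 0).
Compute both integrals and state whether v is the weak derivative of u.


LHS = -4/3, RHS = -4/3. Yes, v = u' weakly.

u(x) = x - 1, classical derivative u'(x) = 1.
φ(x) = x(2−x), so φ'(x) = 2 - 2*x.
Note φ(0) = φ(2) = 0, so the boundary term u·φ vanishes.
LHS = ∫_0^2 u(x) φ'(x) dx = ∫_0^2 (-2*x^2 + 4*x - 2) dx. Term by term:
  ∫_0^2 -2*x^2 dx = -16/3;  ∫_0^2 4*x dx = 8;  ∫_0^2 -2 dx = -4.
Sum: -16/3 + 8 − 4 = -4/3.
So LHS = -4/3.
∫_0^2 v(x) φ(x) dx = ∫_0^2 (-x^2 + 2*x) dx. Term by term:
  ∫_0^2 -x^2 dx = -8/3;  ∫_0^2 2*x dx = 4.
Sum: -8/3 + 4 = 4/3.
So RHS = -∫_0^2 v(x) φ(x) dx = -4/3.
LHS = RHS, so the identity holds for this test φ.
Moreover u is smooth here and v(x) = u'(x) = 1 pointwise, so the identity holds for every test function. Hence v is the weak derivative of u.


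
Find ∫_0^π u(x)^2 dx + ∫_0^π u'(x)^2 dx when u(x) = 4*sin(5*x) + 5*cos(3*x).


||u||_{H^1(0,π)}^2 = 333*π

u'(x) = -15*sin(3*x) + 20*cos(5*x).
Expand u² and (u')² and integrate term by term on (0, π), using: for integers n ≥ 1, ∫_0^π sin²(nx) dx = ∫_0^π cos²(nx) dx = π/2; for n ≠ n', ∫_0^π sin(nx)sin(n'x) dx = ∫_0^π cos(nx)cos(n'x) dx = 0; and by product-to-sum, ∫_0^π sin(nx)cos(n'x) dx = ½∫_0^π [sin((n+n')x) + sin((n−n')x)] dx, which is 0 when n+n' is even and 2n/(n²−n'²) when n+n' is odd (it need not vanish on (0, π)).
  u² squared terms: (4)²·∫sin(5x)² dx = 16·π/2 = 8*π;  (5)²·∫cos(3x)² dx = 25·π/2 = 25*π/2.
  u² cross terms: 2·(4)·(5)·∫sin(5x)·cos(3x) dx = 40·(0) = 0.
  So ∫_0^π u² dx = 8*π + 25*π/2 + 0 = 41*π/2.
  (u')² squared terms: (-15)²·∫sin(3x)² dx = 225·π/2 = 225*π/2;  (20)²·∫cos(5x)² dx = 400·π/2 = 200*π.
  (u')² cross terms: 2·(-15)·(20)·∫sin(3x)·cos(5x) dx = -600·(0) = 0.
  So ∫_0^π (u')² dx = 225*π/2 + 200*π + 0 = 625*π/2.
||u||_{H^1}^2 = (41*π/2) + (625*π/2) = 333*π.


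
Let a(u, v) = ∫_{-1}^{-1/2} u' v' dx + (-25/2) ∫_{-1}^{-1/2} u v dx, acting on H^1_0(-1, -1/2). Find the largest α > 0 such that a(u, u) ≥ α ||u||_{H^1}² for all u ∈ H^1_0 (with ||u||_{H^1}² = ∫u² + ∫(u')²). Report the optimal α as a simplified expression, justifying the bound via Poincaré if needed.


α = (-25 + 8*π^2)/(2*(1 + 4*π^2))

Coercivity of a(·,·) on H^1_0(-1, -1/2) means a(u, u) ≥ α ||u||_{H^1}² for every u ∈ H^1_0.
The interval has length L = 1/2, and Poincaré/coercivity depend only on L. Here a(u, u) = ∫(u')² + (-25/2)·∫u².
Here c = -25/2 < 0 with |c| < (π/L)² = 4*π^2, so coercivity still holds. The condition a(u,u) ≥ α||u||_{H^1}² reads (1−α)∫(u')² ≥ (α−c)∫u². Any admissible α is ≤ 1 (rapidly oscillating u have ∫u²/∫(u')² → 0), and α = 1 would force 0 ≥ (1−c)∫u², impossible since c < 1; so 1−α > 0. By the sharp Poincaré inequality on H^1_0 of an interval of length L, ∫(u')² ≥ (π/L)²∫u² with equality for the first sine mode sin(π(x−x₀)/L) (x₀ the left endpoint), so the inequality holds for all u iff (1−α)(π/L)² ≥ α − c, i.e. α ≤ ((π/L)² + c)/((π/L)² + 1) = (1 + c(L/π)²)/(1 + (L/π)²). (Direct route, valid since c ≤ 0: Poincaré gives c∫u² ≥ c(L/π)²∫(u')², so a(u,u) ≥ (1 + c(L/π)²)∫(u')², while ||u||_{H^1}² ≤ (1 + (L/π)²)∫(u')²; dividing yields the same α.) With (π/L)² = 4*π^2 and c = -25/2, the largest admissible constant is α = ((π/L)² + c)/((π/L)² + 1).
Simplifying, α = (-25 + 8*π^2)/(2*(1 + 4*π^2)).


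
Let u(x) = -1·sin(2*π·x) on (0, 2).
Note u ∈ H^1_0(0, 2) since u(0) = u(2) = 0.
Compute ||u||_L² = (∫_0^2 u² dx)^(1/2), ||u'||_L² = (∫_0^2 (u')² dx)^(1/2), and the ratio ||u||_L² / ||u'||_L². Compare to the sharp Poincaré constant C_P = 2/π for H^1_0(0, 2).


||u||_L² / ||u'||_L² = 1/(2*π) < C_P = 2/π.

u(x) = -1·sin(2*π·x), so u'(x) = -2*π*cos(2*π*x).
Writing u(x) = A·sin(kπx/L) with A = -1 and k = 4, use ∫_0^L sin²(kπx/L) dx = L/2 and ∫_0^L cos²(kπx/L) dx = L/2.
u² = 1·sin²(2*π·x) and (u')² = 4*π^2·cos²(2*π·x), and each of sin², cos² integrates to L/2 = 1 over (0, 2).
∫_0^2 u² dx = 1, so ||u||_L² = 1.
∫_0^2 (u')² dx = 4*π^2, so ||u'||_L² = 2*π.
Ratio ||u||_L² / ||u'||_L² = 1/(2*π).
Sharp Poincaré constant on H^1_0(0, 2) is C_P = L/π = 2/π, achieved by sin(π/2·x).
This is the k = 4 harmonic; the ratio L/(kπ) is strictly less than C_P = L/π, consistent with the sharp inequality ||u||_L² ≤ C_P ||u'||_L².


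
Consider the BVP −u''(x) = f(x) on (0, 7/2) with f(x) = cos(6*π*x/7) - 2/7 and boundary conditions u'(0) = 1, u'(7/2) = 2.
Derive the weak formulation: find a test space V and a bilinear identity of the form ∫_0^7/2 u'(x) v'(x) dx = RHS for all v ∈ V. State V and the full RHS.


V = H^1(0, 7/2) (v unrestricted at boundary; u is determined up to an additive constant); weak form: ∫_0^7/2 u'v' dx = ∫_0^7/2 (cos(6*π*x/7) - 2/7) v dx + 2·v(7/2) − v(0) for all v ∈ V.

Multiply both sides by a test function v and integrate from 0 to 7/2:
  ∫_0^7/2 −u''(x) v(x) dx = ∫_0^7/2 f(x) v(x) dx.
Integrate the LHS by parts once:
  ∫_0^7/2 −u'' v dx = −[u'(x) v(x)]_0^7/2 + ∫_0^7/2 u'(x) v'(x) dx.
Thus ∫_0^7/2 u'(x) v'(x) dx = ∫_0^7/2 f(x) v(x) dx + [u'(x) v(x)]_0^7/2.
Choose V so that boundary terms are either known or forced to vanish.
u has inhomogeneous Neumann u'(0) = 1, u'(7/2) = 2. [u' v]_0^7/2 = (2)·v(7/2) − (1)·v(0) = 2·v(7/2) − v(0). Take V = H^1(0, 7/2); boundary term becomes part of RHS.
Weak formulation: find u (satisfying any essential BC) such that ∫_0^7/2 u'(x) v'(x) dx = ∫_0^7/2 f v dx + 2·v(7/2) − v(0) for all v ∈ V (Neumann data are natural BCs: they enter the RHS as boundary terms).
Substituting f(x) = cos(6*π*x/7) - 2/7, the right-hand side is ∫_0^7/2 (cos(6*π*x/7) - 2/7) v dx + 2·v(7/2) − v(0).
Compatibility check (pure Neumann): taking v ≡ 1 ∈ V gives 0 = ∫_0^7/2 f dx + (2) − (1), i.e. ∫_0^7/2 f dx must equal u'(0) − u'(7/2) = -1. Indeed ∫_0^7/2 (cos(6*π*x/7) - 2/7) dx = -1, so the data are compatible. The solution is then unique only up to an additive constant (fix it e.g. by requiring ∫_0^7/2 u dx = 0).


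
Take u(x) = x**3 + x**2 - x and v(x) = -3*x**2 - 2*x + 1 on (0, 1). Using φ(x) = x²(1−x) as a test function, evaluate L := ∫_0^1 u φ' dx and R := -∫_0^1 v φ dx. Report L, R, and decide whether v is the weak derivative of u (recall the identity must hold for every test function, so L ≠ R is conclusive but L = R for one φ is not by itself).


LHS = -7/60, RHS = 7/60. No, v is not the weak derivative of u.

u(x) = x**3 + x**2 - x, classical derivative u'(x) = 3*x**2 + 2*x - 1.
φ(x) = x²(1−x), so φ'(x) = x*(2 - 3*x).
Note φ(0) = φ(1) = 0, so the boundary term u·φ vanishes.
LHS = ∫_0^1 u(x) φ'(x) dx = ∫_0^1 (-3*x^5 - x^4 + 5*x^3 - 2*x^2) dx. Term by term:
  ∫_0^1 -3*x^5 dx = -1/2;  ∫_0^1 -x^4 dx = -1/5;  ∫_0^1 5*x^3 dx = 5/4;
  ∫_0^1 -2*x^2 dx = -2/3.
Sum: -1/2 − 1/5 + 5/4 − 2/3 = -7/60.
So LHS = -7/60.
∫_0^1 v(x) φ(x) dx = ∫_0^1 (3*x^5 - x^4 - 3*x^3 + x^2) dx. Term by term:
  ∫_0^1 3*x^5 dx = 1/2;  ∫_0^1 -x^4 dx = -1/5;  ∫_0^1 -3*x^3 dx = -3/4;
  ∫_0^1 x^2 dx = 1/3.
Sum: 1/2 − 1/5 − 3/4 + 1/3 = -7/60.
So RHS = -∫_0^1 v(x) φ(x) dx = 7/60.
LHS − RHS = -7/30 ≠ 0, so the identity fails.
(For a valid weak derivative the identity must hold for EVERY test function, in particular this one. The failure shows v is NOT the weak derivative of u.)
Correct weak derivative would be u'(x) = 3*x**2 + 2*x - 1.


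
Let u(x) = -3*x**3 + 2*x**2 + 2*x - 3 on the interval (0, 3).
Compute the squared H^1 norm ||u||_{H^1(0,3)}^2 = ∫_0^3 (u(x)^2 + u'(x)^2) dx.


||u||_{H^1}^2 = 264261/70

The H^1 norm (squared) on an interval (0, L) is
  ||u||_{H^1}^2 = ∫_0^L u(x)^2 dx + ∫_0^L u'(x)^2 dx.
Compute u'(x) = -9*x**2 + 4*x + 2.
Then u(x)^2 = 9*x**6 - 12*x**5 - 8*x**4 + 26*x**3 - 8*x**2 - 12*x + 9 and u'(x)^2 = 81*x**4 - 72*x**3 - 20*x**2 + 16*x + 4.
Integrate each monomial from 0 to 3 using ∫_0^3 c·x^n dx = c·3^(n+1)/(n+1):
  ∫_0^3 u(x)^2 dx = ∫_0^3 (9*x^6 - 12*x^5 - 8*x^4 + 26*x^3 - 8*x^2 - 12*x + 9) dx. Term by term:
    ∫_0^3 9*x^6 dx = 19683/7;  ∫_0^3 -12*x^5 dx = -1458;  ∫_0^3 -8*x^4 dx = -1944/5;
    ∫_0^3 26*x^3 dx = 1053/2;  ∫_0^3 -8*x^2 dx = -72;  ∫_0^3 -12*x dx = -54;
    ∫_0^3 9 dx = 27.
  Sum: 19683/7 − 1458 − 1944/5 + 1053/2 − 72 − 54 + 27 = 97479/70.
  ∫_0^3 u'(x)^2 dx = ∫_0^3 (81*x^4 - 72*x^3 - 20*x^2 + 16*x + 4) dx. Term by term:
    ∫_0^3 81*x^4 dx = 19683/5;  ∫_0^3 -72*x^3 dx = -1458;  ∫_0^3 -20*x^2 dx = -180;
    ∫_0^3 16*x dx = 72;  ∫_0^3 4 dx = 12.
  Sum: 19683/5 − 1458 − 180 + 72 + 12 = 11913/5.
Adding: ||u||_{H^1}^2 = 97479/70 + 11913/5 = 264261/70.


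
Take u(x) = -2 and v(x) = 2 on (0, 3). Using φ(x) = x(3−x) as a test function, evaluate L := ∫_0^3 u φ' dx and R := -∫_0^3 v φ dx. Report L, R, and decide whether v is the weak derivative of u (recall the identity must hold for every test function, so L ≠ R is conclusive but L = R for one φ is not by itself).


LHS = 0, RHS = -9. No, v is not the weak derivative of u.

u(x) = -2, classical derivative u'(x) = 0.
φ(x) = x(3−x), so φ'(x) = 3 - 2*x.
Note φ(0) = φ(3) = 0, so the boundary term u·φ vanishes.
LHS = ∫_0^3 u(x) φ'(x) dx = ∫_0^3 (4*x - 6) dx. Term by term:
  ∫_0^3 4*x dx = 18;  ∫_0^3 -6 dx = -18.
Sum: 18 − 18 = 0.
So LHS = 0.
∫_0^3 v(x) φ(x) dx = ∫_0^3 (-2*x^2 + 6*x) dx. Term by term:
  ∫_0^3 -2*x^2 dx = -18;  ∫_0^3 6*x dx = 27.
Sum: -18 + 27 = 9.
So RHS = -∫_0^3 v(x) φ(x) dx = -9.
LHS − RHS = 9 ≠ 0, so the identity fails.
(For a valid weak derivative the identity must hold for EVERY test function, in particular this one. The failure shows v is NOT the weak derivative of u.)
Correct weak derivative would be u'(x) = 0.


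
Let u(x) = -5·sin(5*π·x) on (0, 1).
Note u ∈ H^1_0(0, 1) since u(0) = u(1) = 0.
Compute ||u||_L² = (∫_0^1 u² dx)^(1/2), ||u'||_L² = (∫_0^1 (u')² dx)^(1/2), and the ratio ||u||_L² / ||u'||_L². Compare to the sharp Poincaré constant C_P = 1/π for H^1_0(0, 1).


||u||_L² / ||u'||_L² = 1/(5*π) < C_P = 1/π.

u(x) = -5·sin(5*π·x), so u'(x) = -25*π*cos(5*π*x).
Writing u(x) = A·sin(kπx/L) with A = -5 and k = 5, use ∫_0^L sin²(kπx/L) dx = L/2 and ∫_0^L cos²(kπx/L) dx = L/2.
u² = 25·sin²(5*π·x) and (u')² = 625*π^2·cos²(5*π·x), and each of sin², cos² integrates to L/2 = 1/2 over (0, 1).
∫_0^1 u² dx = 25/2, so ||u||_L² = 5*sqrt(2)/2.
∫_0^1 (u')² dx = 625*π^2/2, so ||u'||_L² = 25*sqrt(2)*π/2.
Ratio ||u||_L² / ||u'||_L² = 1/(5*π).
Sharp Poincaré constant on H^1_0(0, 1) is C_P = L/π = 1/π, achieved by sin(π·x).
This is the k = 5 harmonic; the ratio L/(kπ) is strictly less than C_P = L/π, consistent with the sharp inequality ||u||_L² ≤ C_P ||u'||_L².


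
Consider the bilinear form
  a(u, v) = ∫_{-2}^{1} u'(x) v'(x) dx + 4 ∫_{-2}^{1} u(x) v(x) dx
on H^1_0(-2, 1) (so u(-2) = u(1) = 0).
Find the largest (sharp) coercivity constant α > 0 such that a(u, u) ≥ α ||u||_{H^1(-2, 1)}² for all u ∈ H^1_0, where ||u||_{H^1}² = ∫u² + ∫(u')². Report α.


α = 1

Coercivity of a(·,·) on H^1_0(-2, 1) means a(u, u) ≥ α ||u||_{H^1}² for every u ∈ H^1_0.
The interval has length L = 3, and Poincaré/coercivity depend only on L. Here a(u, u) = ∫(u')² + (4)·∫u².
Here c = 4 ≥ 1, so a(u,u) = ∫(u')² + c∫u² ≥ ∫(u')² + ∫u² = ||u||_{H^1}², i.e. α = 1 works. No larger α is possible: a(u,u) ≥ α||u||_{H^1}² means (1−α)∫(u')² ≥ (α−c)∫u², and for the modes u_n = sin(nπ(x−x₀)/L) (x₀ the left endpoint) one has ∫u_n²/∫(u_n')² = (L/(nπ))² → 0, so a(u_n,u_n)/||u_n||_{H^1}² → 1. Hence the optimal constant is α = 1.
Therefore α = 1.


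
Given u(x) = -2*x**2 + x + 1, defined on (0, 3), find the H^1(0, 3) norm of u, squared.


||u||_{H^1}^2 = 1047/5

The H^1 norm (squared) on an interval (0, L) is
  ||u||_{H^1}^2 = ∫_0^L u(x)^2 dx + ∫_0^L u'(x)^2 dx.
Compute u'(x) = 1 - 4*x.
Then u(x)^2 = 4*x**4 - 4*x**3 - 3*x**2 + 2*x + 1 and u'(x)^2 = 16*x**2 - 8*x + 1.
Integrate each monomial from 0 to 3 using ∫_0^3 c·x^n dx = c·3^(n+1)/(n+1):
  ∫_0^3 u(x)^2 dx = ∫_0^3 (4*x^4 - 4*x^3 - 3*x^2 + 2*x + 1) dx. Term by term:
    ∫_0^3 4*x^4 dx = 972/5;  ∫_0^3 -4*x^3 dx = -81;  ∫_0^3 -3*x^2 dx = -27;
    ∫_0^3 2*x dx = 9;  ∫_0^3 1 dx = 3.
  Sum: 972/5 − 81 − 27 + 9 + 3 = 492/5.
  ∫_0^3 u'(x)^2 dx = ∫_0^3 (16*x^2 - 8*x + 1) dx. Term by term:
    ∫_0^3 16*x^2 dx = 144;  ∫_0^3 -8*x dx = -36;  ∫_0^3 1 dx = 3.
  Sum: 144 − 36 + 3 = 111.
Adding: ||u||_{H^1}^2 = 492/5 + 111 = 1047/5.


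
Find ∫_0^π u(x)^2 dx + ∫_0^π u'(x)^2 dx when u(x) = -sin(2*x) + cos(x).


||u||_{H^1(0,π)}^2 = -16/3 + 7*π/2

u'(x) = -sin(x) - 2*cos(2*x).
Expand u² and (u')² and integrate term by term on (0, π), using: for integers n ≥ 1, ∫_0^π sin²(nx) dx = ∫_0^π cos²(nx) dx = π/2; for n ≠ n', ∫_0^π sin(nx)sin(n'x) dx = ∫_0^π cos(nx)cos(n'x) dx = 0; and by product-to-sum, ∫_0^π sin(nx)cos(n'x) dx = ½∫_0^π [sin((n+n')x) + sin((n−n')x)] dx, which is 0 when n+n' is even and 2n/(n²−n'²) when n+n' is odd (it need not vanish on (0, π)).
  u² squared terms: (-1)²·∫sin(2x)² dx = 1·π/2 = π/2;  (1)²·∫cos(x)² dx = 1·π/2 = π/2.
  u² cross terms: 2·(-1)·(1)·∫sin(2x)·cos(x) dx = -2·(4/3) = -8/3.
  So ∫_0^π u² dx = π/2 + π/2 − 8/3 = -8/3 + π.
  (u')² squared terms: (-1)²·∫sin(x)² dx = 1·π/2 = π/2;  (-2)²·∫cos(2x)² dx = 4·π/2 = 2*π.
  (u')² cross terms: 2·(-1)·(-2)·∫sin(x)·cos(2x) dx = 4·(-2/3) = -8/3.
  So ∫_0^π (u')² dx = π/2 + 2*π − 8/3 = -8/3 + 5*π/2.
||u||_{H^1}^2 = (-8/3 + π) + (-8/3 + 5*π/2) = -16/3 + 7*π/2.


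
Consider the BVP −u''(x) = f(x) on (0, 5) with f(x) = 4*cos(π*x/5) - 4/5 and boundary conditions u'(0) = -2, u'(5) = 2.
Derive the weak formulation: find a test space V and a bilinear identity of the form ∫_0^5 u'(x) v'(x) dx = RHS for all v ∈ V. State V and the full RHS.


V = H^1(0, 5) (v unrestricted at boundary; u is determined up to an additive constant); weak form: ∫_0^5 u'v' dx = ∫_0^5 (4*cos(π*x/5) - 4/5) v dx + 2·v(5) + 2·v(0) for all v ∈ V.

Multiply both sides by a test function v and integrate from 0 to 5:
  ∫_0^5 −u''(x) v(x) dx = ∫_0^5 f(x) v(x) dx.
Integrate the LHS by parts once:
  ∫_0^5 −u'' v dx = −[u'(x) v(x)]_0^5 + ∫_0^5 u'(x) v'(x) dx.
Thus ∫_0^5 u'(x) v'(x) dx = ∫_0^5 f(x) v(x) dx + [u'(x) v(x)]_0^5.
Choose V so that boundary terms are either known or forced to vanish.
u has inhomogeneous Neumann u'(0) = -2, u'(5) = 2. [u' v]_0^5 = (2)·v(5) − (-2)·v(0) = 2·v(5) + 2·v(0). Take V = H^1(0, 5); boundary term becomes part of RHS.
Weak formulation: find u (satisfying any essential BC) such that ∫_0^5 u'(x) v'(x) dx = ∫_0^5 f v dx + 2·v(5) + 2·v(0) for all v ∈ V (Neumann data are natural BCs: they enter the RHS as boundary terms).
Substituting f(x) = 4*cos(π*x/5) - 4/5, the right-hand side is ∫_0^5 (4*cos(π*x/5) - 4/5) v dx + 2·v(5) + 2·v(0).
Compatibility check (pure Neumann): taking v ≡ 1 ∈ V gives 0 = ∫_0^5 f dx + (2) − (-2), i.e. ∫_0^5 f dx must equal u'(0) − u'(5) = -4. Indeed ∫_0^5 (4*cos(π*x/5) - 4/5) dx = -4, so the data are compatible. The solution is then unique only up to an additive constant (fix it e.g. by requiring ∫_0^5 u dx = 0).


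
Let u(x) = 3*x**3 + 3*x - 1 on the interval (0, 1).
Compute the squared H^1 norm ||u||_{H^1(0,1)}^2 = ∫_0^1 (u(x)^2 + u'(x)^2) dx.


||u||_{H^1}^2 = 3331/70

The H^1 norm (squared) on an interval (0, L) is
  ||u||_{H^1}^2 = ∫_0^L u(x)^2 dx + ∫_0^L u'(x)^2 dx.
Compute u'(x) = 9*x**2 + 3.
Then u(x)^2 = 9*x**6 + 18*x**4 - 6*x**3 + 9*x**2 - 6*x + 1 and u'(x)^2 = 81*x**4 + 54*x**2 + 9.
Integrate each monomial from 0 to 1 using ∫_0^1 c·x^n dx = c·1^(n+1)/(n+1):
  ∫_0^1 u(x)^2 dx = ∫_0^1 (9*x^6 + 18*x^4 - 6*x^3 + 9*x^2 - 6*x + 1) dx. Term by term:
    ∫_0^1 9*x^6 dx = 9/7;  ∫_0^1 18*x^4 dx = 18/5;  ∫_0^1 -6*x^3 dx = -3/2;
    ∫_0^1 9*x^2 dx = 3;  ∫_0^1 -6*x dx = -3;  ∫_0^1 1 dx = 1.
  Sum: 9/7 + 18/5 − 3/2 + 3 − 3 + 1 = 307/70.
  ∫_0^1 u'(x)^2 dx = ∫_0^1 (81*x^4 + 54*x^2 + 9) dx. Term by term:
    ∫_0^1 81*x^4 dx = 81/5;  ∫_0^1 54*x^2 dx = 18;  ∫_0^1 9 dx = 9.
  Sum: 81/5 + 18 + 9 = 216/5.
Adding: ||u||_{H^1}^2 = 307/70 + 216/5 = 3331/70.


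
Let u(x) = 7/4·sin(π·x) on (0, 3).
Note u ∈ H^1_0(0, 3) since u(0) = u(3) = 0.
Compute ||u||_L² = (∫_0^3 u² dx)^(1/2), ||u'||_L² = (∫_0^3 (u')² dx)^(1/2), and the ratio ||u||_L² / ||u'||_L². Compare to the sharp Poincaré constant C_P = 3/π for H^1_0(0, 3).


||u||_L² / ||u'||_L² = 1/π < C_P = 3/π.

u(x) = 7/4·sin(π·x), so u'(x) = 7*π*cos(π*x)/4.
Writing u(x) = A·sin(kπx/L) with A = 7/4 and k = 3, use ∫_0^L sin²(kπx/L) dx = L/2 and ∫_0^L cos²(kπx/L) dx = L/2.
u² = 49/16·sin²(π·x) and (u')² = 49*π^2/16·cos²(π·x), and each of sin², cos² integrates to L/2 = 3/2 over (0, 3).
∫_0^3 u² dx = 147/32, so ||u||_L² = 7*sqrt(6)/8.
∫_0^3 (u')² dx = 147*π^2/32, so ||u'||_L² = 7*sqrt(6)*π/8.
Ratio ||u||_L² / ||u'||_L² = 1/π.
Sharp Poincaré constant on H^1_0(0, 3) is C_P = L/π = 3/π, achieved by sin(π/3·x).
This is the k = 3 harmonic; the ratio L/(kπ) is strictly less than C_P = L/π, consistent with the sharp inequality ||u||_L² ≤ C_P ||u'||_L².


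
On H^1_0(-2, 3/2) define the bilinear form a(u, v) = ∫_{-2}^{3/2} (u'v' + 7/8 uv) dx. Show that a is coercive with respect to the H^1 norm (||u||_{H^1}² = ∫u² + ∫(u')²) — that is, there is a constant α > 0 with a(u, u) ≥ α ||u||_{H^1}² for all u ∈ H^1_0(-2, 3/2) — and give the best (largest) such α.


α = (32*π^2 + 343)/(8*(4*π^2 + 49))

Coercivity of a(·,·) on H^1_0(-2, 3/2) means a(u, u) ≥ α ||u||_{H^1}² for every u ∈ H^1_0.
The interval has length L = 7/2, and Poincaré/coercivity depend only on L. Here a(u, u) = ∫(u')² + (7/8)·∫u².
Here 0 < c = 7/8 < 1. The condition a(u,u) ≥ α||u||_{H^1}² reads (1−α)∫(u')² ≥ (α−c)∫u². Any admissible α is ≤ 1 (rapidly oscillating u have ∫u²/∫(u')² → 0), and α = 1 would force 0 ≥ (1−c)∫u², impossible since c < 1; so 1−α > 0. By the sharp Poincaré inequality on H^1_0 of an interval of length L, ∫(u')² ≥ (π/L)²∫u² with equality for the first sine mode sin(π(x−x₀)/L) (x₀ the left endpoint), so the inequality holds for all u iff (1−α)(π/L)² ≥ α − c, i.e. α ≤ ((π/L)² + c)/((π/L)² + 1) = (1 + c(L/π)²)/(1 + (L/π)²). With (π/L)² = 4*π^2/49 and c = 7/8, the largest admissible constant is α = ((π/L)² + c)/((π/L)² + 1).
Simplifying, α = (32*π^2 + 343)/(8*(4*π^2 + 49)).


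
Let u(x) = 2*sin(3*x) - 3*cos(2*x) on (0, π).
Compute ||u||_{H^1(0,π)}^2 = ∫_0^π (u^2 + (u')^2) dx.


||u||_{H^1(0,π)}^2 = -72 + 85*π/2

u'(x) = 6*sin(2*x) + 6*cos(3*x).
Expand u² and (u')² and integrate term by term on (0, π), using: for integers n ≥ 1, ∫_0^π sin²(nx) dx = ∫_0^π cos²(nx) dx = π/2; for n ≠ n', ∫_0^π sin(nx)sin(n'x) dx = ∫_0^π cos(nx)cos(n'x) dx = 0; and by product-to-sum, ∫_0^π sin(nx)cos(n'x) dx = ½∫_0^π [sin((n+n')x) + sin((n−n')x)] dx, which is 0 when n+n' is even and 2n/(n²−n'²) when n+n' is odd (it need not vanish on (0, π)).
  u² squared terms: (-3)²·∫cos(2x)² dx = 9·π/2 = 9*π/2;  (2)²·∫sin(3x)² dx = 4·π/2 = 2*π.
  u² cross terms: 2·(-3)·(2)·∫cos(2x)·sin(3x) dx = -12·(6/5) = -72/5.
  So ∫_0^π u² dx = 9*π/2 + 2*π − 72/5 = -72/5 + 13*π/2.
  (u')² squared terms: (6)²·∫cos(3x)² dx = 36·π/2 = 18*π;  (6)²·∫sin(2x)² dx = 36·π/2 = 18*π.
  (u')² cross terms: 2·(6)·(6)·∫cos(3x)·sin(2x) dx = 72·(-4/5) = -288/5.
  So ∫_0^π (u')² dx = 18*π + 18*π − 288/5 = -288/5 + 36*π.
||u||_{H^1}^2 = (-72/5 + 13*π/2) + (-288/5 + 36*π) = -72 + 85*π/2.


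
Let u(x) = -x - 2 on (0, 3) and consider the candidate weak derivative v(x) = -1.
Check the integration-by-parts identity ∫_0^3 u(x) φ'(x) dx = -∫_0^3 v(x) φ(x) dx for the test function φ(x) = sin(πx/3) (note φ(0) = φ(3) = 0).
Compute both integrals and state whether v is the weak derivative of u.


LHS = 6/π, RHS = 6/π. Yes, v = u' weakly.

u(x) = -x - 2, classical derivative u'(x) = -1.
φ(x) = sin(πx/3), so φ'(x) = π*cos(π*x/3)/3.
Note φ(0) = φ(3) = 0, so the boundary term u·φ vanishes.
LHS = ∫_0^3 u(x) φ'(x) dx = ∫_0^3 (-π*x*cos(π*x/3)/3 - 2*π*cos(π*x/3)/3) dx. Term by term:
  ∫_0^3 -2*π*cos(π*x/3)/3 dx = 0;  ∫_0^3 -π*x*cos(π*x/3)/3 dx = 6/π.
Sum: 0 + 6/π = 6/π.
So LHS = 6/π.
∫_0^3 v(x) φ(x) dx = ∫_0^3 (-sin(π*x/3)) dx. Term by term:
  ∫_0^3 -sin(π*x/3) dx = -6/π.
So RHS = -∫_0^3 v(x) φ(x) dx = 6/π.
LHS = RHS, so the identity holds for this test φ.
Moreover u is smooth here and v(x) = u'(x) = -1 pointwise, so the identity holds for every test function. Hence v is the weak derivative of u.


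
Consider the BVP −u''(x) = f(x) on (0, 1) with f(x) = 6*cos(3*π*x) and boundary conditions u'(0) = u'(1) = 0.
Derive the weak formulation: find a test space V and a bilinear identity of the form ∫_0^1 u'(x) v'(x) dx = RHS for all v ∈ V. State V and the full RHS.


V = H^1(0, 1) (no boundary constraint on v; u is determined up to an additive constant); weak form: ∫_0^1 u'v' dx = ∫_0^1 (6*cos(3*π*x)) v dx for all v ∈ V.

Multiply both sides by a test function v and integrate from 0 to 1:
  ∫_0^1 −u''(x) v(x) dx = ∫_0^1 f(x) v(x) dx.
Integrate the LHS by parts once:
  ∫_0^1 −u'' v dx = −[u'(x) v(x)]_0^1 + ∫_0^1 u'(x) v'(x) dx.
Thus ∫_0^1 u'(x) v'(x) dx = ∫_0^1 f(x) v(x) dx + [u'(x) v(x)]_0^1.
Choose V so that boundary terms are either known or forced to vanish.
u has homogeneous Neumann: u'(0) = u'(1) = 0. So [u' v]_0^1 = 0·v(1) − 0·v(0) = 0 for any v; take V = H^1(0, 1).
Weak formulation: find u (satisfying any essential BC) such that ∫_0^1 u'(x) v'(x) dx = ∫_0^1 f v dx for all v ∈ V (homogeneous Neumann, so boundary terms vanish).
Substituting f(x) = 6*cos(3*π*x), the right-hand side is ∫_0^1 (6*cos(3*π*x)) v dx.
Compatibility check (pure Neumann): taking v ≡ 1 ∈ V gives 0 = ∫_0^1 f dx + (0) − (0), i.e. ∫_0^1 f dx must equal u'(0) − u'(1) = 0. Indeed ∫_0^1 (6*cos(3*π*x)) dx = 0, so the data are compatible. The solution is then unique only up to an additive constant (fix it e.g. by requiring ∫_0^1 u dx = 0).


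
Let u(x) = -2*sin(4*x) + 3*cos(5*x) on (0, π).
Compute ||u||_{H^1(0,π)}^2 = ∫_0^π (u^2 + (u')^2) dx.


||u||_{H^1(0,π)}^2 = 832/3 + 151*π

u'(x) = -15*sin(5*x) - 8*cos(4*x).
Expand u² and (u')² and integrate term by term on (0, π), using: for integers n ≥ 1, ∫_0^π sin²(nx) dx = ∫_0^π cos²(nx) dx = π/2; for n ≠ n', ∫_0^π sin(nx)sin(n'x) dx = ∫_0^π cos(nx)cos(n'x) dx = 0; and by product-to-sum, ∫_0^π sin(nx)cos(n'x) dx = ½∫_0^π [sin((n+n')x) + sin((n−n')x)] dx, which is 0 when n+n' is even and 2n/(n²−n'²) when n+n' is odd (it need not vanish on (0, π)).
  u² squared terms: (-2)²·∫sin(4x)² dx = 4·π/2 = 2*π;  (3)²·∫cos(5x)² dx = 9·π/2 = 9*π/2.
  u² cross terms: 2·(-2)·(3)·∫sin(4x)·cos(5x) dx = -12·(-8/9) = 32/3.
  So ∫_0^π u² dx = 2*π + 9*π/2 + 32/3 = 32/3 + 13*π/2.
  (u')² squared terms: (-15)²·∫sin(5x)² dx = 225·π/2 = 225*π/2;  (-8)²·∫cos(4x)² dx = 64·π/2 = 32*π.
  (u')² cross terms: 2·(-15)·(-8)·∫sin(5x)·cos(4x) dx = 240·(10/9) = 800/3.
  So ∫_0^π (u')² dx = 225*π/2 + 32*π + 800/3 = 800/3 + 289*π/2.
||u||_{H^1}^2 = (32/3 + 13*π/2) + (800/3 + 289*π/2) = 832/3 + 151*π.


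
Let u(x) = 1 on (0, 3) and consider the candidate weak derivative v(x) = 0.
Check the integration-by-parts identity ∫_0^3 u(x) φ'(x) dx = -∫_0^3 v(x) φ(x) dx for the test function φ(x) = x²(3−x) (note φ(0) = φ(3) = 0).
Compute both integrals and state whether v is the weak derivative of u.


LHS = 0, RHS = 0. Yes, v = u' weakly.

u(x) = 1, classical derivative u'(x) = 0.
φ(x) = x²(3−x), so φ'(x) = 3*x*(2 - x).
Note φ(0) = φ(3) = 0, so the boundary term u·φ vanishes.
LHS = ∫_0^3 u(x) φ'(x) dx = ∫_0^3 (-3*x^2 + 6*x) dx. Term by term:
  ∫_0^3 -3*x^2 dx = -27;  ∫_0^3 6*x dx = 27.
Sum: -27 + 27 = 0.
So LHS = 0.
∫_0^3 v(x) φ(x) dx = ∫_0^3 (0) dx. Term by term:
  ∫_0^3 0 dx = 0.
So RHS = -∫_0^3 v(x) φ(x) dx = 0.
LHS = RHS, so the identity holds for this test φ.
Moreover u is smooth here and v(x) = u'(x) = 0 pointwise, so the identity holds for every test function. Hence v is the weak derivative of u.


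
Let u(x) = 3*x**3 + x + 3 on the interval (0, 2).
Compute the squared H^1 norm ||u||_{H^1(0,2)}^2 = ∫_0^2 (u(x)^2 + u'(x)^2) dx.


||u||_{H^1}^2 = 91984/105

The H^1 norm (squared) on an interval (0, L) is
  ||u||_{H^1}^2 = ∫_0^L u(x)^2 dx + ∫_0^L u'(x)^2 dx.
Compute u'(x) = 9*x**2 + 1.
Then u(x)^2 = 9*x**6 + 6*x**4 + 18*x**3 + x**2 + 6*x + 9 and u'(x)^2 = 81*x**4 + 18*x**2 + 1.
Integrate each monomial from 0 to 2 using ∫_0^2 c·x^n dx = c·2^(n+1)/(n+1):
  ∫_0^2 u(x)^2 dx = ∫_0^2 (9*x^6 + 6*x^4 + 18*x^3 + x^2 + 6*x + 9) dx. Term by term:
    ∫_0^2 9*x^6 dx = 1152/7;  ∫_0^2 6*x^4 dx = 192/5;  ∫_0^2 18*x^3 dx = 72;
    ∫_0^2 x^2 dx = 8/3;  ∫_0^2 6*x dx = 12;  ∫_0^2 9 dx = 18.
  Sum: 1152/7 + 192/5 + 72 + 8/3 + 12 + 18 = 32302/105.
  ∫_0^2 u'(x)^2 dx = ∫_0^2 (81*x^4 + 18*x^2 + 1) dx. Term by term:
    ∫_0^2 81*x^4 dx = 2592/5;  ∫_0^2 18*x^2 dx = 48;  ∫_0^2 1 dx = 2.
  Sum: 2592/5 + 48 + 2 = 2842/5.
Adding: ||u||_{H^1}^2 = 32302/105 + 2842/5 = 91984/105.


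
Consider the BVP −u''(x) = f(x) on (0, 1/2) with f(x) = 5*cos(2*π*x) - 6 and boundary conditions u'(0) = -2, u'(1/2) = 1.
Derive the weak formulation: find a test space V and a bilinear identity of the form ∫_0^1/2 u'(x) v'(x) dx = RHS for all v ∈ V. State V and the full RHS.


V = H^1(0, 1/2) (v unrestricted at boundary; u is determined up to an additive constant); weak form: ∫_0^1/2 u'v' dx = ∫_0^1/2 (5*cos(2*π*x) - 6) v dx + v(1/2) + 2·v(0) for all v ∈ V.

Multiply both sides by a test function v and integrate from 0 to 1/2:
  ∫_0^1/2 −u''(x) v(x) dx = ∫_0^1/2 f(x) v(x) dx.
Integrate the LHS by parts once:
  ∫_0^1/2 −u'' v dx = −[u'(x) v(x)]_0^1/2 + ∫_0^1/2 u'(x) v'(x) dx.
Thus ∫_0^1/2 u'(x) v'(x) dx = ∫_0^1/2 f(x) v(x) dx + [u'(x) v(x)]_0^1/2.
Choose V so that boundary terms are either known or forced to vanish.
u has inhomogeneous Neumann u'(0) = -2, u'(1/2) = 1. [u' v]_0^1/2 = (1)·v(1/2) − (-2)·v(0) = v(1/2) + 2·v(0). Take V = H^1(0, 1/2); boundary term becomes part of RHS.
Weak formulation: find u (satisfying any essential BC) such that ∫_0^1/2 u'(x) v'(x) dx = ∫_0^1/2 f v dx + v(1/2) + 2·v(0) for all v ∈ V (Neumann data are natural BCs: they enter the RHS as boundary terms).
Substituting f(x) = 5*cos(2*π*x) - 6, the right-hand side is ∫_0^1/2 (5*cos(2*π*x) - 6) v dx + v(1/2) + 2·v(0).
Compatibility check (pure Neumann): taking v ≡ 1 ∈ V gives 0 = ∫_0^1/2 f dx + (1) − (-2), i.e. ∫_0^1/2 f dx must equal u'(0) − u'(1/2) = -3. Indeed ∫_0^1/2 (5*cos(2*π*x) - 6) dx = -3, so the data are compatible. The solution is then unique only up to an additive constant (fix it e.g. by requiring ∫_0^1/2 u dx = 0).


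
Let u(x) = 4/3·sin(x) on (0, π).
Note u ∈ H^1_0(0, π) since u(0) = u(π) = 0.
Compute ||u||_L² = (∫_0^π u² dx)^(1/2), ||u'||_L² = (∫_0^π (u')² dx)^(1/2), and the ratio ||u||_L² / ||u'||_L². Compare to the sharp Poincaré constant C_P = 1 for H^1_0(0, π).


||u||_L² / ||u'||_L² = 1 = C_P.

u(x) = 4/3·sin(x), so u'(x) = 4*cos(x)/3.
Writing u(x) = A·sin(kπx/L) with A = 4/3 and k = 1, use ∫_0^L sin²(kπx/L) dx = L/2 and ∫_0^L cos²(kπx/L) dx = L/2.
u² = 16/9·sin²(x) and (u')² = 16/9·cos²(x), and each of sin², cos² integrates to L/2 = π/2 over (0, π).
∫_0^π u² dx = 8*π/9, so ||u||_L² = 2*sqrt(2)*sqrt(π)/3.
∫_0^π (u')² dx = 8*π/9, so ||u'||_L² = 2*sqrt(2)*sqrt(π)/3.
Ratio ||u||_L² / ||u'||_L² = 1.
Sharp Poincaré constant on H^1_0(0, π) is C_P = L/π = 1, achieved by sin(x).
This is the k = 1 eigenfunction (up to amplitude), so the ratio equals the sharp Poincaré constant exactly.


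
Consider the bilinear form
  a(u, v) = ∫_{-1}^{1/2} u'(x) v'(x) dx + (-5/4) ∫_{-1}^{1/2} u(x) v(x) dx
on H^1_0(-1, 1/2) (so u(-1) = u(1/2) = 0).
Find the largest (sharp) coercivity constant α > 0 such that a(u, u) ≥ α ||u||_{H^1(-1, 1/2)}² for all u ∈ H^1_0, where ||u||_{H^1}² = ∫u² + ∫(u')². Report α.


α = (-45 + 16*π^2)/(4*(9 + 4*π^2))

Coercivity of a(·,·) on H^1_0(-1, 1/2) means a(u, u) ≥ α ||u||_{H^1}² for every u ∈ H^1_0.
The interval has length L = 3/2, and Poincaré/coercivity depend only on L. Here a(u, u) = ∫(u')² + (-5/4)·∫u².
Here c = -5/4 < 0 with |c| < (π/L)² = 4*π^2/9, so coercivity still holds. The condition a(u,u) ≥ α||u||_{H^1}² reads (1−α)∫(u')² ≥ (α−c)∫u². Any admissible α is ≤ 1 (rapidly oscillating u have ∫u²/∫(u')² → 0), and α = 1 would force 0 ≥ (1−c)∫u², impossible since c < 1; so 1−α > 0. By the sharp Poincaré inequality on H^1_0 of an interval of length L, ∫(u')² ≥ (π/L)²∫u² with equality for the first sine mode sin(π(x−x₀)/L) (x₀ the left endpoint), so the inequality holds for all u iff (1−α)(π/L)² ≥ α − c, i.e. α ≤ ((π/L)² + c)/((π/L)² + 1) = (1 + c(L/π)²)/(1 + (L/π)²). (Direct route, valid since c ≤ 0: Poincaré gives c∫u² ≥ c(L/π)²∫(u')², so a(u,u) ≥ (1 + c(L/π)²)∫(u')², while ||u||_{H^1}² ≤ (1 + (L/π)²)∫(u')²; dividing yields the same α.) With (π/L)² = 4*π^2/9 and c = -5/4, the largest admissible constant is α = ((π/L)² + c)/((π/L)² + 1).
Simplifying, α = (-45 + 16*π^2)/(4*(9 + 4*π^2)).


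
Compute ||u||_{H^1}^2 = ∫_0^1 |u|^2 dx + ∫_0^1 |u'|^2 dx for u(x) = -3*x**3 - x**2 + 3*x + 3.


||u||_{H^1}^2 = 2459/105

The H^1 norm (squared) on an interval (0, L) is
  ||u||_{H^1}^2 = ∫_0^L u(x)^2 dx + ∫_0^L u'(x)^2 dx.
Compute u'(x) = -9*x**2 - 2*x + 3.
Then u(x)^2 = 9*x**6 + 6*x**5 - 17*x**4 - 24*x**3 + 3*x**2 + 18*x + 9 and u'(x)^2 = 81*x**4 + 36*x**3 - 50*x**2 - 12*x + 9.
Integrate each monomial from 0 to 1 using ∫_0^1 c·x^n dx = c·1^(n+1)/(n+1):
  ∫_0^1 u(x)^2 dx = ∫_0^1 (9*x^6 + 6*x^5 - 17*x^4 - 24*x^3 + 3*x^2 + 18*x + 9) dx. Term by term:
    ∫_0^1 9*x^6 dx = 9/7;  ∫_0^1 6*x^5 dx = 1;  ∫_0^1 -17*x^4 dx = -17/5;
    ∫_0^1 -24*x^3 dx = -6;  ∫_0^1 3*x^2 dx = 1;  ∫_0^1 18*x dx = 9;
    ∫_0^1 9 dx = 9.
  Sum: 9/7 + 1 − 17/5 − 6 + 1 + 9 + 9 = 416/35.
  ∫_0^1 u'(x)^2 dx = ∫_0^1 (81*x^4 + 36*x^3 - 50*x^2 - 12*x + 9) dx. Term by term:
    ∫_0^1 81*x^4 dx = 81/5;  ∫_0^1 36*x^3 dx = 9;  ∫_0^1 -50*x^2 dx = -50/3;
    ∫_0^1 -12*x dx = -6;  ∫_0^1 9 dx = 9.
  Sum: 81/5 + 9 − 50/3 − 6 + 9 = 173/15.
Adding: ||u||_{H^1}^2 = 416/35 + 173/15 = 2459/105.
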